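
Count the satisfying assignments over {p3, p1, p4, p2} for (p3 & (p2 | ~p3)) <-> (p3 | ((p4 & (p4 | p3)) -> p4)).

Initial set: {((p3 & (p2 | ~p3)) <-> (p3 | ((p4 & (p4 | p3)) -> p4)))}.
((p3 & (p2 | ~p3)) <-> (p3 | ((p4 & (p4 | p3)) -> p4))): β-rule — branch into (p3 & (p2 | ~p3)), (p3 | ((p4 & (p4 | p3)) -> p4))  //  ~(p3 & (p2 | ~p3)), ~(p3 | ((p4 & (p4 | p3)) -> p4)).
  branch 1 (add (p3 & (p2 | ~p3)), (p3 | ((p4 & (p4 | p3)) -> p4))):
    (p3 & (p2 | ~p3)): α-rule — add p3, (p2 | ~p3).
    (p3 | ((p4 & (p4 | p3)) -> p4)): β-rule — branch into p3  //  ((p4 & (p4 | p3)) -> p4).
      branch 1.1 (add p3):
        (p2 | ~p3): β-rule — branch into p2  //  ~p3.
          branch 1.1.1 (add p2):
            ○ open, literals {p2=true, p3=true}.
          branch 1.1.2 (add ~p3):
            × closes — contains both p3 and ~p3.
      branch 1.2 (add ((p4 & (p4 | p3)) -> p4)):
        (p2 | ~p3): β-rule — branch into p2  //  ~p3.
          branch 1.2.1 (add p2):
            ((p4 & (p4 | p3)) -> p4): β-rule — branch into ~(p4 & (p4 | p3))  //  p4.
              branch 1.2.1.1 (add ~(p4 & (p4 | p3))):
                ~(p4 & (p4 | p3)): β-rule — branch into ~p4  //  ~(p4 | p3).
                  branch 1.2.1.1.1 (add ~p4):
                    ○ open, literals {p2=true, p3=true, p4=false}.
                  branch 1.2.1.1.2 (add ~(p4 | p3)):
                    ~(p4 | p3): α-rule — add ~p4, ~p3.
                    × closes — contains both p3 and ~p3.
              branch 1.2.1.2 (add p4):
                ○ open, literals {p2=true, p3=true, p4=true}.
          branch 1.2.2 (add ~p3):
            × closes — contains both p3 and ~p3.
  branch 2 (add ~(p3 & (p2 | ~p3)), ~(p3 | ((p4 & (p4 | p3)) -> p4))):
    ~(p3 | ((p4 & (p4 | p3)) -> p4)): α-rule — add ~p3, ~((p4 & (p4 | p3)) -> p4).
    ~((p4 & (p4 | p3)) -> p4): α-rule — add (p4 & (p4 | p3)), ~p4.
    (p4 & (p4 | p3)): α-rule — add p4, (p4 | p3).
    × closes — contains both p4 and ~p4.
4 branches closed, 3 open.
Each open branch fixes some atoms; the unmentioned ones are free. Counting distinct full assignments: branch {p2=true, p3=true} (p1, p4) contributes 4 new; branch {p2=true, p3=true, p4=false} (p1) contributes 0 new; branch {p2=true, p3=true, p4=true} (p1) contributes 0 new. Total: 4.

4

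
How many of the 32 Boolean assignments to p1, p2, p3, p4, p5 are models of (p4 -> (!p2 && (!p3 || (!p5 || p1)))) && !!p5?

Initial set: {((p4 -> (!p2 && (!p3 || (!p5 || p1)))) && !!p5)}.
((p4 -> (!p2 && (!p3 || (!p5 || p1)))) && !!p5): α-rule — add (p4 -> (!p2 && (!p3 || (!p5 || p1)))), !!p5.
!!p5: drop double negation, giving p5.
(p4 -> (!p2 && (!p3 || (!p5 || p1)))): β-rule — branch into !p4  //  (!p2 && (!p3 || (!p5 || p1))).
  branch 1 (add !p4):
    ○ open, literals {p4=false, p5=true}.
  branch 2 (add (!p2 && (!p3 || (!p5 || p1)))):
    (!p2 && (!p3 || (!p5 || p1))): α-rule — add !p2, (!p3 || (!p5 || p1)).
    (!p3 || (!p5 || p1)): β-rule — branch into !p3  //  (!p5 || p1).
      branch 2.1 (add !p3):
        ○ open, literals {p2=false, p3=false, p5=true}.
      branch 2.2 (add (!p5 || p1)):
        (!p5 || p1): β-rule — branch into !p5  //  p1.
          branch 2.2.1 (add !p5):
            × closes — contains both p5 and !p5.
          branch 2.2.2 (add p1):
            ○ open, literals {p1=true, p2=false, p5=true}.
1 branch closed, 3 open.
Each open branch fixes some atoms; the unmentioned ones are free. Counting distinct full assignments: branch {p4=false, p5=true} (p1, p2, p3) contributes 8 new; branch {p2=false, p3=false, p5=true} (p1, p4) contributes 2 new; branch {p1=true, p2=false, p5=true} (p3, p4) contributes 1 new. Total: 11.

11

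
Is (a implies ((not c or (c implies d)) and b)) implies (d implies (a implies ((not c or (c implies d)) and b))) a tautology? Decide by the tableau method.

Valid

Assume the negation and expand:
Initial set: {not ((a implies ((not c or (c implies d)) and b)) implies (d implies (a implies ((not c or (c implies d)) and b))))}.
not ((a implies ((not c or (c implies d)) and b)) implies (d implies (a implies ((not c or (c implies d)) and b)))): α-rule — add (a implies ((not c or (c implies d)) and b)), not (d implies (a implies ((not c or (c implies d)) and b))).
not (d implies (a implies ((not c or (c implies d)) and b))): α-rule — add d, not (a implies ((not c or (c implies d)) and b)).
not (a implies ((not c or (c implies d)) and b)): α-rule — add a, not ((not c or (c implies d)) and b).
(a implies ((not c or (c implies d)) and b)): β-rule — branch into not a  //  ((not c or (c implies d)) and b).
  branch 1 (add not a):
    × closes — contains both a and not a.
  branch 2 (add ((not c or (c implies d)) and b)):
    ((not c or (c implies d)) and b): α-rule — add (not c or (c implies d)), b.
    not ((not c or (c implies d)) and b): β-rule — branch into not (not c or (c implies d))  //  not b.
      branch 2.1 (add not (not c or (c implies d))):
        not (not c or (c implies d)): α-rule — add not not c, not (c implies d).
        not (c implies d): α-rule — add c, not d.
        × closes — contains both d and not d.
      branch 2.2 (add not b):
        × closes — contains both b and not b.
All 3 branches close.
Every branch closed, so the negation is unsatisfiable and the formula is valid.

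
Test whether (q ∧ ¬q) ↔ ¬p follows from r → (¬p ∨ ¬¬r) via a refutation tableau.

No

Initial set: {T (r → (¬p ∨ ¬¬r)); F ((q ∧ ¬q) ↔ ¬p)}.
T (r → (¬p ∨ ¬¬r)): β-rule — branch into F r  //  T (¬p ∨ ¬¬r).
  branch 1 (add F r):
    F ((q ∧ ¬q) ↔ ¬p): β-rule — branch into T (q ∧ ¬q), F ¬p  //  F (q ∧ ¬q), T ¬p.
      branch 1.1 (add T (q ∧ ¬q), F ¬p):
        T (q ∧ ¬q): α-rule — add T q, T ¬q.
        × closes — contains both q and ¬q.
      branch 1.2 (add F (q ∧ ¬q), T ¬p):
        F (q ∧ ¬q): β-rule — branch into F q  //  F ¬q.
          branch 1.2.1 (add F q):
            ○ open, literals {p=false, q=false, r=false}.
          branch 1.2.2 (add F ¬q):
            ○ open, literals {p=false, q=true, r=false}.
  branch 2 (add T (¬p ∨ ¬¬r)):
    F ((q ∧ ¬q) ↔ ¬p): β-rule — branch into T (q ∧ ¬q), F ¬p  //  F (q ∧ ¬q), T ¬p.
      branch 2.1 (add T (q ∧ ¬q), F ¬p):
        T (q ∧ ¬q): α-rule — add T q, T ¬q.
        × closes — contains both q and ¬q.
      branch 2.2 (add F (q ∧ ¬q), T ¬p):
        T (¬p ∨ ¬¬r): β-rule — branch into T ¬p  //  T ¬¬r.
          branch 2.2.1 (add T ¬p):
            F (q ∧ ¬q): β-rule — branch into F q  //  F ¬q.
              branch 2.2.1.1 (add F q):
                ○ open, literals {p=false, q=false}.
              branch 2.2.1.2 (add F ¬q):
                ○ open, literals {p=false, q=true}.
          branch 2.2.2 (add T ¬¬r):
            T ¬¬r: drop double negation, giving T r.
            F (q ∧ ¬q): β-rule — branch into F q  //  F ¬q.
              branch 2.2.2.1 (add F q):
                ○ open, literals {p=false, q=false, r=true}.
              branch 2.2.2.2 (add F ¬q):
                ○ open, literals {p=false, q=true, r=true}.
2 branches closed, 6 open.
An open branch gives a countermodel: p=false, q=false, r=false (unmentioned atoms arbitrary); the premises hold there but the conclusion fails.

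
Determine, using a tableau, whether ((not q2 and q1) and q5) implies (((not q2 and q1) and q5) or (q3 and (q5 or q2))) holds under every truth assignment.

Assume the negation and expand:
Initial set: {not (((not q2 and q1) and q5) implies (((not q2 and q1) and q5) or (q3 and (q5 or q2))))}.
not (((not q2 and q1) and q5) implies (((not q2 and q1) and q5) or (q3 and (q5 or q2)))): α-rule — add ((not q2 and q1) and q5), not (((not q2 and q1) and q5) or (q3 and (q5 or q2))).
((not q2 and q1) and q5): α-rule — add (not q2 and q1), q5.
not (((not q2 and q1) and q5) or (q3 and (q5 or q2))): α-rule — add not ((not q2 and q1) and q5), not (q3 and (q5 or q2)).
(not q2 and q1): α-rule — add not q2, q1.
not ((not q2 and q1) and q5): β-rule — branch into not (not q2 and q1)  //  not q5.
  branch 1 (add not (not q2 and q1)):
    not (q3 and (q5 or q2)): β-rule — branch into not q3  //  not (q5 or q2).
      branch 1.1 (add not q3):
        not (not q2 and q1): β-rule — branch into not not q2  //  not q1.
          branch 1.1.1 (add not not q2):
            × closes — contains both q2 and not q2.
          branch 1.1.2 (add not q1):
            × closes — contains both q1 and not q1.
      branch 1.2 (add not (q5 or q2)):
        not (q5 or q2): α-rule — add not q5, not q2.
        × closes — contains both q5 and not q5.
  branch 2 (add not q5):
    × closes — contains both q5 and not q5.
All 4 branches close.
Every branch closed, so the negation is unsatisfiable and the formula is valid.

Valid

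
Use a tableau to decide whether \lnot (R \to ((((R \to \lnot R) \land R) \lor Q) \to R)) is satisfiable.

Initial set: {\lnot (R \to ((((R \to \lnot R) \land R) \lor Q) \to R))}.
\lnot (R \to ((((R \to \lnot R) \land R) \lor Q) \to R)): α-rule — add R, \lnot ((((R \to \lnot R) \land R) \lor Q) \to R).
\lnot ((((R \to \lnot R) \land R) \lor Q) \to R): α-rule — add (((R \to \lnot R) \land R) \lor Q), \lnot R.
× closes — contains both R and \lnot R.
All 1 branch closes.
Every branch closed; the formula is unsatisfiable.

Unsatisfiable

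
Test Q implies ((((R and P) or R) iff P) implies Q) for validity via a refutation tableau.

Assume the negation and expand:
Initial set: {not (Q implies ((((R and P) or R) iff P) implies Q))}.
not (Q implies ((((R and P) or R) iff P) implies Q)): α-rule — add Q, not ((((R and P) or R) iff P) implies Q).
not ((((R and P) or R) iff P) implies Q): α-rule — add (((R and P) or R) iff P), not Q.
× closes — contains both Q and not Q.
All 1 branch closes.
Every branch closed, so the negation is unsatisfiable and the formula is valid.

Valid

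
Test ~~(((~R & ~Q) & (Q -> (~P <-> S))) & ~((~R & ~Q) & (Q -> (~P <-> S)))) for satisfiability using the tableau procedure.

Unsatisfiable

Initial set: {~~(((~R & ~Q) & (Q -> (~P <-> S))) & ~((~R & ~Q) & (Q -> (~P <-> S))))}.
~~(((~R & ~Q) & (Q -> (~P <-> S))) & ~((~R & ~Q) & (Q -> (~P <-> S)))): drop double negation, giving (((~R & ~Q) & (Q -> (~P <-> S))) & ~((~R & ~Q) & (Q -> (~P <-> S)))).
(((~R & ~Q) & (Q -> (~P <-> S))) & ~((~R & ~Q) & (Q -> (~P <-> S)))): α-rule — add ((~R & ~Q) & (Q -> (~P <-> S))), ~((~R & ~Q) & (Q -> (~P <-> S))).
((~R & ~Q) & (Q -> (~P <-> S))): α-rule — add (~R & ~Q), (Q -> (~P <-> S)).
(~R & ~Q): α-rule — add ~R, ~Q.
~((~R & ~Q) & (Q -> (~P <-> S))): β-rule — branch into ~(~R & ~Q)  //  ~(Q -> (~P <-> S)).
  branch 1 (add ~(~R & ~Q)):
    (Q -> (~P <-> S)): β-rule — branch into ~Q  //  (~P <-> S).
      branch 1.1 (add ~Q):
        ~(~R & ~Q): β-rule — branch into ~~R  //  ~~Q.
          branch 1.1.1 (add ~~R):
            × closes — contains both R and ~R.
          branch 1.1.2 (add ~~Q):
            × closes — contains both Q and ~Q.
      branch 1.2 (add (~P <-> S)):
        ~(~R & ~Q): β-rule — branch into ~~R  //  ~~Q.
          branch 1.2.1 (add ~~R):
            × closes — contains both R and ~R.
          branch 1.2.2 (add ~~Q):
            × closes — contains both Q and ~Q.
  branch 2 (add ~(Q -> (~P <-> S))):
    ~(Q -> (~P <-> S)): α-rule — add Q, ~(~P <-> S).
    × closes — contains both Q and ~Q.
All 5 branches close.
Every branch closed; the formula is unsatisfiable.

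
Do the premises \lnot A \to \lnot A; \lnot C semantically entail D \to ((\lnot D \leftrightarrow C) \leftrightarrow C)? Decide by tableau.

Initial set: {(\lnot A \to \lnot A); \lnot C; \lnot (D \to ((\lnot D \leftrightarrow C) \leftrightarrow C))}.
\lnot (D \to ((\lnot D \leftrightarrow C) \leftrightarrow C)): α-rule — add D, \lnot ((\lnot D \leftrightarrow C) \leftrightarrow C).
(\lnot A \to \lnot A): β-rule — branch into \lnot \lnot A  //  \lnot A.
  branch 1 (add \lnot \lnot A):
    \lnot ((\lnot D \leftrightarrow C) \leftrightarrow C): β-rule — branch into (\lnot D \leftrightarrow C), \lnot C  //  \lnot (\lnot D \leftrightarrow C), C.
      branch 1.1 (add (\lnot D \leftrightarrow C), \lnot C):
        (\lnot D \leftrightarrow C): β-rule — branch into \lnot D, C  //  \lnot \lnot D, \lnot C.
          branch 1.1.1 (add \lnot D, C):
            × closes — contains both D and \lnot D.
          branch 1.1.2 (add \lnot \lnot D, \lnot C):
            ○ open, literals {A=T, C=F, D=T}.
      branch 1.2 (add \lnot (\lnot D \leftrightarrow C), C):
        × closes — contains both C and \lnot C.
  branch 2 (add \lnot A):
    \lnot ((\lnot D \leftrightarrow C) \leftrightarrow C): β-rule — branch into (\lnot D \leftrightarrow C), \lnot C  //  \lnot (\lnot D \leftrightarrow C), C.
      branch 2.1 (add (\lnot D \leftrightarrow C), \lnot C):
        (\lnot D \leftrightarrow C): β-rule — branch into \lnot D, C  //  \lnot \lnot D, \lnot C.
          branch 2.1.1 (add \lnot D, C):
            × closes — contains both D and \lnot D.
          branch 2.1.2 (add \lnot \lnot D, \lnot C):
            ○ open, literals {A=F, C=F, D=T}.
      branch 2.2 (add \lnot (\lnot D \leftrightarrow C), C):
        × closes — contains both C and \lnot C.
4 branches closed, 2 open.
An open branch gives a countermodel: A=T, C=F, D=T (unmentioned atoms arbitrary); the premises hold there but the conclusion fails.

No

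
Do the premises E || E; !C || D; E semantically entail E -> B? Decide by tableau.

No

Initial set: {(E || E); (!C || D); E; !(E -> B)}.
!(E -> B): α-rule — add E, !B.
(E || E): β-rule — branch into E  //  E.
  branch 1 (add E):
    (!C || D): β-rule — branch into !C  //  D.
      branch 1.1 (add !C):
        ○ open, literals {B=0, C=0, E=1}.
      branch 1.2 (add D):
        ○ open, literals {B=0, D=1, E=1}.
  branch 2 (add E):
    (!C || D): β-rule — branch into !C  //  D.
      branch 2.1 (add !C):
        ○ open, literals {B=0, C=0, E=1}.
      branch 2.2 (add D):
        ○ open, literals {B=0, D=1, E=1}.
0 branches closed, 4 open.
An open branch gives a countermodel: B=0, C=0, E=1 (unmentioned atoms arbitrary); the premises hold there but the conclusion fails.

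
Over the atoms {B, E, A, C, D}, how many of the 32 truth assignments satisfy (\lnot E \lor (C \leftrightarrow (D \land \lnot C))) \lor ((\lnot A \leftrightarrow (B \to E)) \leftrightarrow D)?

26

Initial set: {((\lnot E \lor (C \leftrightarrow (D \land \lnot C))) \lor ((\lnot A \leftrightarrow (B \to E)) \leftrightarrow D))}.
((\lnot E \lor (C \leftrightarrow (D \land \lnot C))) \lor ((\lnot A \leftrightarrow (B \to E)) \leftrightarrow D)): β-rule — branch into (\lnot E \lor (C \leftrightarrow (D \land \lnot C)))  //  ((\lnot A \leftrightarrow (B \to E)) \leftrightarrow D).
  branch 1 (add (\lnot E \lor (C \leftrightarrow (D \land \lnot C)))):
    (\lnot E \lor (C \leftrightarrow (D \land \lnot C))): β-rule — branch into \lnot E  //  (C \leftrightarrow (D \land \lnot C)).
      branch 1.1 (add \lnot E):
        ○ open, literals {E=0}.
      branch 1.2 (add (C \leftrightarrow (D \land \lnot C))):
        (C \leftrightarrow (D \land \lnot C)): β-rule — branch into C, (D \land \lnot C)  //  \lnot C, \lnot (D \land \lnot C).
          branch 1.2.1 (add C, (D \land \lnot C)):
            (D \land \lnot C): α-rule — add D, \lnot C.
            × closes — contains both C and \lnot C.
          branch 1.2.2 (add \lnot C, \lnot (D \land \lnot C)):
            \lnot (D \land \lnot C): β-rule — branch into \lnot D  //  \lnot \lnot C.
              branch 1.2.2.1 (add \lnot D):
                ○ open, literals {C=0, D=0}.
              branch 1.2.2.2 (add \lnot \lnot C):
                × closes — contains both C and \lnot C.
  branch 2 (add ((\lnot A \leftrightarrow (B \to E)) \leftrightarrow D)):
    ((\lnot A \leftrightarrow (B \to E)) \leftrightarrow D): β-rule — branch into (\lnot A \leftrightarrow (B \to E)), D  //  \lnot (\lnot A \leftrightarrow (B \to E)), \lnot D.
      branch 2.1 (add (\lnot A \leftrightarrow (B \to E)), D):
        (\lnot A \leftrightarrow (B \to E)): β-rule — branch into \lnot A, (B \to E)  //  \lnot \lnot A, \lnot (B \to E).
          branch 2.1.1 (add \lnot A, (B \to E)):
            (B \to E): β-rule — branch into \lnot B  //  E.
              branch 2.1.1.1 (add \lnot B):
                ○ open, literals {A=0, B=0, D=1}.
              branch 2.1.1.2 (add E):
                ○ open, literals {A=0, D=1, E=1}.
          branch 2.1.2 (add \lnot \lnot A, \lnot (B \to E)):
            \lnot (B \to E): α-rule — add B, \lnot E.
            ○ open, literals {A=1, B=1, D=1, E=0}.
      branch 2.2 (add \lnot (\lnot A \leftrightarrow (B \to E)), \lnot D):
        \lnot (\lnot A \leftrightarrow (B \to E)): β-rule — branch into \lnot A, \lnot (B \to E)  //  \lnot \lnot A, (B \to E).
          branch 2.2.1 (add \lnot A, \lnot (B \to E)):
            \lnot (B \to E): α-rule — add B, \lnot E.
            ○ open, literals {A=0, B=1, D=0, E=0}.
          branch 2.2.2 (add \lnot \lnot A, (B \to E)):
            (B \to E): β-rule — branch into \lnot B  //  E.
              branch 2.2.2.1 (add \lnot B):
                ○ open, literals {A=1, B=0, D=0}.
              branch 2.2.2.2 (add E):
                ○ open, literals {A=1, D=0, E=1}.
2 branches closed, 8 open.
Each open branch fixes some atoms; the unmentioned ones are free. Counting distinct full assignments: branch {E=0} (B, A, C, D) contributes 16 new; branch {C=0, D=0} (B, E, A) contributes 4 new; branch {A=0, B=0, D=1} (E, C) contributes 2 new; branch {A=0, D=1, E=1} (B, C) contributes 2 new; branch {A=1, B=1, D=1, E=0} (C) contributes 0 new; branch {A=0, B=1, D=0, E=0} (C) contributes 0 new; branch {A=1, B=0, D=0} (E, C) contributes 1 new; branch {A=1, D=0, E=1} (B, C) contributes 1 new. Total: 26.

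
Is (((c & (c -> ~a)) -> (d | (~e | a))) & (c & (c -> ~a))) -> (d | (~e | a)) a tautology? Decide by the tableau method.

Assume the negation and expand:
Initial set: {F ((((c & (c -> ~a)) -> (d | (~e | a))) & (c & (c -> ~a))) -> (d | (~e | a)))}.
F ((((c & (c -> ~a)) -> (d | (~e | a))) & (c & (c -> ~a))) -> (d | (~e | a))): α-rule — add T (((c & (c -> ~a)) -> (d | (~e | a))) & (c & (c -> ~a))), F (d | (~e | a)).
T (((c & (c -> ~a)) -> (d | (~e | a))) & (c & (c -> ~a))): α-rule — add T ((c & (c -> ~a)) -> (d | (~e | a))), T (c & (c -> ~a)).
F (d | (~e | a)): α-rule — add F d, F (~e | a).
T (c & (c -> ~a)): α-rule — add T c, T (c -> ~a).
F (~e | a): α-rule — add F ~e, F a.
T ((c & (c -> ~a)) -> (d | (~e | a))): β-rule — branch into F (c & (c -> ~a))  //  T (d | (~e | a)).
  branch 1 (add F (c & (c -> ~a))):
    T (c -> ~a): β-rule — branch into F c  //  T ~a.
      branch 1.1 (add F c):
        × closes — contains both c and ~c.
      branch 1.2 (add T ~a):
        F (c & (c -> ~a)): β-rule — branch into F c  //  F (c -> ~a).
          branch 1.2.1 (add F c):
            × closes — contains both c and ~c.
          branch 1.2.2 (add F (c -> ~a)):
            F (c -> ~a): α-rule — add T c, F ~a.
            × closes — contains both a and ~a.
  branch 2 (add T (d | (~e | a))):
    T (c -> ~a): β-rule — branch into F c  //  T ~a.
      branch 2.1 (add F c):
        × closes — contains both c and ~c.
      branch 2.2 (add T ~a):
        T (d | (~e | a)): β-rule — branch into T d  //  T (~e | a).
          branch 2.2.1 (add T d):
            × closes — contains both d and ~d.
          branch 2.2.2 (add T (~e | a)):
            T (~e | a): β-rule — branch into T ~e  //  T a.
              branch 2.2.2.1 (add T ~e):
                × closes — contains both e and ~e.
              branch 2.2.2.2 (add T a):
                × closes — contains both a and ~a.
All 7 branches close.
Every branch closed, so the negation is unsatisfiable and the formula is valid.

Valid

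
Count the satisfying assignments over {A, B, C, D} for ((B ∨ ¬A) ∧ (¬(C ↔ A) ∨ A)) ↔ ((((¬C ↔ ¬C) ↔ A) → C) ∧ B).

10

Initial set: {(((B ∨ ¬A) ∧ (¬(C ↔ A) ∨ A)) ↔ ((((¬C ↔ ¬C) ↔ A) → C) ∧ B))}.
(((B ∨ ¬A) ∧ (¬(C ↔ A) ∨ A)) ↔ ((((¬C ↔ ¬C) ↔ A) → C) ∧ B)): β-rule — branch into ((B ∨ ¬A) ∧ (¬(C ↔ A) ∨ A)), ((((¬C ↔ ¬C) ↔ A) → C) ∧ B)  //  ¬((B ∨ ¬A) ∧ (¬(C ↔ A) ∨ A)), ¬((((¬C ↔ ¬C) ↔ A) → C) ∧ B).
  branch 1 (add ((B ∨ ¬A) ∧ (¬(C ↔ A) ∨ A)), ((((¬C ↔ ¬C) ↔ A) → C) ∧ B)):
    ((B ∨ ¬A) ∧ (¬(C ↔ A) ∨ A)): α-rule — add (B ∨ ¬A), (¬(C ↔ A) ∨ A).
    ((((¬C ↔ ¬C) ↔ A) → C) ∧ B): α-rule — add (((¬C ↔ ¬C) ↔ A) → C), B.
    (B ∨ ¬A): β-rule — branch into B  //  ¬A.
      branch 1.1 (add B):
        (¬(C ↔ A) ∨ A): β-rule — branch into ¬(C ↔ A)  //  A.
          branch 1.1.1 (add ¬(C ↔ A)):
            (((¬C ↔ ¬C) ↔ A) → C): β-rule — branch into ¬((¬C ↔ ¬C) ↔ A)  //  C.
              branch 1.1.1.1 (add ¬((¬C ↔ ¬C) ↔ A)):
                ¬(C ↔ A): β-rule — branch into C, ¬A  //  ¬C, A.
                  branch 1.1.1.1.1 (add C, ¬A):
                    ¬((¬C ↔ ¬C) ↔ A): β-rule — branch into (¬C ↔ ¬C), ¬A  //  ¬(¬C ↔ ¬C), A.
                      branch 1.1.1.1.1.1 (add (¬C ↔ ¬C), ¬A):
                        (¬C ↔ ¬C): β-rule — branch into ¬C, ¬C  //  ¬¬C, ¬¬C.
                          branch 1.1.1.1.1.1.1 (add ¬C, ¬C):
                            × closes — contains both C and ¬C.
                          branch 1.1.1.1.1.1.2 (add ¬¬C, ¬¬C):
                            ○ open, literals {A=0, B=1, C=1}.
                      branch 1.1.1.1.1.2 (add ¬(¬C ↔ ¬C), A):
                        × closes — contains both A and ¬A.
                  branch 1.1.1.1.2 (add ¬C, A):
                    ¬((¬C ↔ ¬C) ↔ A): β-rule — branch into (¬C ↔ ¬C), ¬A  //  ¬(¬C ↔ ¬C), A.
                      branch 1.1.1.1.2.1 (add (¬C ↔ ¬C), ¬A):
                        × closes — contains both A and ¬A.
                      branch 1.1.1.1.2.2 (add ¬(¬C ↔ ¬C), A):
                        ¬(¬C ↔ ¬C): β-rule — branch into ¬C, ¬¬C  //  ¬¬C, ¬C.
                          branch 1.1.1.1.2.2.1 (add ¬C, ¬¬C):
                            × closes — contains both C and ¬C.
                          branch 1.1.1.1.2.2.2 (add ¬¬C, ¬C):
                            × closes — contains both C and ¬C.
              branch 1.1.1.2 (add C):
                ¬(C ↔ A): β-rule — branch into C, ¬A  //  ¬C, A.
                  branch 1.1.1.2.1 (add C, ¬A):
                    ○ open, literals {A=0, B=1, C=1}.
                  branch 1.1.1.2.2 (add ¬C, A):
                    × closes — contains both C and ¬C.
          branch 1.1.2 (add A):
            (((¬C ↔ ¬C) ↔ A) → C): β-rule — branch into ¬((¬C ↔ ¬C) ↔ A)  //  C.
              branch 1.1.2.1 (add ¬((¬C ↔ ¬C) ↔ A)):
                ¬((¬C ↔ ¬C) ↔ A): β-rule — branch into (¬C ↔ ¬C), ¬A  //  ¬(¬C ↔ ¬C), A.
                  branch 1.1.2.1.1 (add (¬C ↔ ¬C), ¬A):
                    × closes — contains both A and ¬A.
                  branch 1.1.2.1.2 (add ¬(¬C ↔ ¬C), A):
                    ¬(¬C ↔ ¬C): β-rule — branch into ¬C, ¬¬C  //  ¬¬C, ¬C.
                      branch 1.1.2.1.2.1 (add ¬C, ¬¬C):
                        × closes — contains both C and ¬C.
                      branch 1.1.2.1.2.2 (add ¬¬C, ¬C):
                        × closes — contains both C and ¬C.
              branch 1.1.2.2 (add C):
                ○ open, literals {A=1, B=1, C=1}.
      branch 1.2 (add ¬A):
        (¬(C ↔ A) ∨ A): β-rule — branch into ¬(C ↔ A)  //  A.
          branch 1.2.1 (add ¬(C ↔ A)):
            (((¬C ↔ ¬C) ↔ A) → C): β-rule — branch into ¬((¬C ↔ ¬C) ↔ A)  //  C.
              branch 1.2.1.1 (add ¬((¬C ↔ ¬C) ↔ A)):
                ¬(C ↔ A): β-rule — branch into C, ¬A  //  ¬C, A.
                  branch 1.2.1.1.1 (add C, ¬A):
                    ¬((¬C ↔ ¬C) ↔ A): β-rule — branch into (¬C ↔ ¬C), ¬A  //  ¬(¬C ↔ ¬C), A.
                      branch 1.2.1.1.1.1 (add (¬C ↔ ¬C), ¬A):
                        (¬C ↔ ¬C): β-rule — branch into ¬C, ¬C  //  ¬¬C, ¬¬C.
                          branch 1.2.1.1.1.1.1 (add ¬C, ¬C):
                            × closes — contains both C and ¬C.
                          branch 1.2.1.1.1.1.2 (add ¬¬C, ¬¬C):
                            ○ open, literals {A=0, B=1, C=1}.
                      branch 1.2.1.1.1.2 (add ¬(¬C ↔ ¬C), A):
                        × closes — contains both A and ¬A.
                  branch 1.2.1.1.2 (add ¬C, A):
                    × closes — contains both A and ¬A.
              branch 1.2.1.2 (add C):
                ¬(C ↔ A): β-rule — branch into C, ¬A  //  ¬C, A.
                  branch 1.2.1.2.1 (add C, ¬A):
                    ○ open, literals {A=0, B=1, C=1}.
                  branch 1.2.1.2.2 (add ¬C, A):
                    × closes — contains both C and ¬C.
          branch 1.2.2 (add A):
            × closes — contains both A and ¬A.
  branch 2 (add ¬((B ∨ ¬A) ∧ (¬(C ↔ A) ∨ A)), ¬((((¬C ↔ ¬C) ↔ A) → C) ∧ B)):
    ¬((B ∨ ¬A) ∧ (¬(C ↔ A) ∨ A)): β-rule — branch into ¬(B ∨ ¬A)  //  ¬(¬(C ↔ A) ∨ A).
      branch 2.1 (add ¬(B ∨ ¬A)):
        ¬(B ∨ ¬A): α-rule — add ¬B, ¬¬A.
        ¬((((¬C ↔ ¬C) ↔ A) → C) ∧ B): β-rule — branch into ¬(((¬C ↔ ¬C) ↔ A) → C)  //  ¬B.
          branch 2.1.1 (add ¬(((¬C ↔ ¬C) ↔ A) → C)):
            ¬(((¬C ↔ ¬C) ↔ A) → C): α-rule — add ((¬C ↔ ¬C) ↔ A), ¬C.
            ((¬C ↔ ¬C) ↔ A): β-rule — branch into (¬C ↔ ¬C), A  //  ¬(¬C ↔ ¬C), ¬A.
              branch 2.1.1.1 (add (¬C ↔ ¬C), A):
                (¬C ↔ ¬C): β-rule — branch into ¬C, ¬C  //  ¬¬C, ¬¬C.
                  branch 2.1.1.1.1 (add ¬C, ¬C):
                    ○ open, literals {A=1, B=0, C=0}.
                  branch 2.1.1.1.2 (add ¬¬C, ¬¬C):
                    × closes — contains both C and ¬C.
              branch 2.1.1.2 (add ¬(¬C ↔ ¬C), ¬A):
                × closes — contains both A and ¬A.
          branch 2.1.2 (add ¬B):
            ○ open, literals {A=1, B=0}.
      branch 2.2 (add ¬(¬(C ↔ A) ∨ A)):
        ¬(¬(C ↔ A) ∨ A): α-rule — add ¬¬(C ↔ A), ¬A.
        ¬((((¬C ↔ ¬C) ↔ A) → C) ∧ B): β-rule — branch into ¬(((¬C ↔ ¬C) ↔ A) → C)  //  ¬B.
          branch 2.2.1 (add ¬(((¬C ↔ ¬C) ↔ A) → C)):
            ¬(((¬C ↔ ¬C) ↔ A) → C): α-rule — add ((¬C ↔ ¬C) ↔ A), ¬C.
            ¬¬(C ↔ A): β-rule — branch into C, A  //  ¬C, ¬A.
              branch 2.2.1.1 (add C, A):
                × closes — contains both C and ¬C.
              branch 2.2.1.2 (add ¬C, ¬A):
                ((¬C ↔ ¬C) ↔ A): β-rule — branch into (¬C ↔ ¬C), A  //  ¬(¬C ↔ ¬C), ¬A.
                  branch 2.2.1.2.1 (add (¬C ↔ ¬C), A):
                    × closes — contains both A and ¬A.
                  branch 2.2.1.2.2 (add ¬(¬C ↔ ¬C), ¬A):
                    ¬(¬C ↔ ¬C): β-rule — branch into ¬C, ¬¬C  //  ¬¬C, ¬C.
                      branch 2.2.1.2.2.1 (add ¬C, ¬¬C):
                        × closes — contains both C and ¬C.
                      branch 2.2.1.2.2.2 (add ¬¬C, ¬C):
                        × closes — contains both C and ¬C.
          branch 2.2.2 (add ¬B):
            ¬¬(C ↔ A): β-rule — branch into C, A  //  ¬C, ¬A.
              branch 2.2.2.1 (add C, A):
                × closes — contains both A and ¬A.
              branch 2.2.2.2 (add ¬C, ¬A):
                ○ open, literals {A=0, B=0, C=0}.
21 branches closed, 8 open.
Each open branch fixes some atoms; the unmentioned ones are free. Counting distinct full assignments: branch {A=0, B=1, C=1} (D) contributes 2 new; branch {A=0, B=1, C=1} (D) contributes 0 new; branch {A=1, B=1, C=1} (D) contributes 2 new; branch {A=0, B=1, C=1} (D) contributes 0 new; branch {A=0, B=1, C=1} (D) contributes 0 new; branch {A=1, B=0, C=0} (D) contributes 2 new; branch {A=1, B=0} (C, D) contributes 2 new; branch {A=0, B=0, C=0} (D) contributes 2 new. Total: 10.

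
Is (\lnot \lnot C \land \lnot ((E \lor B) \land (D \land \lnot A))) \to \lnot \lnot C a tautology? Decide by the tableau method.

Assume the negation and expand:
Initial set: {F ((\lnot \lnot C \land \lnot ((E \lor B) \land (D \land \lnot A))) \to \lnot \lnot C)}.
F ((\lnot \lnot C \land \lnot ((E \lor B) \land (D \land \lnot A))) \to \lnot \lnot C): α-rule — add T (\lnot \lnot C \land \lnot ((E \lor B) \land (D \land \lnot A))), F \lnot \lnot C.
T (\lnot \lnot C \land \lnot ((E \lor B) \land (D \land \lnot A))): α-rule — add T \lnot \lnot C, T \lnot ((E \lor B) \land (D \land \lnot A)).
F \lnot \lnot C: drop double negation, giving F C.
T \lnot \lnot C: drop double negation, giving T C.
× closes — contains both C and \lnot C.
All 1 branch closes.
Every branch closed, so the negation is unsatisfiable and the formula is valid.

Valid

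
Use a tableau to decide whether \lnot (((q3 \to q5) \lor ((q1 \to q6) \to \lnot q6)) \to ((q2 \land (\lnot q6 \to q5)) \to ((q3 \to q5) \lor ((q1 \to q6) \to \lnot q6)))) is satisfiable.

Unsatisfiable

Initial set: {\lnot (((q3 \to q5) \lor ((q1 \to q6) \to \lnot q6)) \to ((q2 \land (\lnot q6 \to q5)) \to ((q3 \to q5) \lor ((q1 \to q6) \to \lnot q6))))}.
\lnot (((q3 \to q5) \lor ((q1 \to q6) \to \lnot q6)) \to ((q2 \land (\lnot q6 \to q5)) \to ((q3 \to q5) \lor ((q1 \to q6) \to \lnot q6)))): α-rule — add ((q3 \to q5) \lor ((q1 \to q6) \to \lnot q6)), \lnot ((q2 \land (\lnot q6 \to q5)) \to ((q3 \to q5) \lor ((q1 \to q6) \to \lnot q6))).
\lnot ((q2 \land (\lnot q6 \to q5)) \to ((q3 \to q5) \lor ((q1 \to q6) \to \lnot q6))): α-rule — add (q2 \land (\lnot q6 \to q5)), \lnot ((q3 \to q5) \lor ((q1 \to q6) \to \lnot q6)).
(q2 \land (\lnot q6 \to q5)): α-rule — add q2, (\lnot q6 \to q5).
\lnot ((q3 \to q5) \lor ((q1 \to q6) \to \lnot q6)): α-rule — add \lnot (q3 \to q5), \lnot ((q1 \to q6) \to \lnot q6).
\lnot (q3 \to q5): α-rule — add q3, \lnot q5.
\lnot ((q1 \to q6) \to \lnot q6): α-rule — add (q1 \to q6), \lnot \lnot q6.
((q3 \to q5) \lor ((q1 \to q6) \to \lnot q6)): β-rule — branch into (q3 \to q5)  //  ((q1 \to q6) \to \lnot q6).
  branch 1 (add (q3 \to q5)):
    (\lnot q6 \to q5): β-rule — branch into \lnot \lnot q6  //  q5.
      branch 1.1 (add \lnot \lnot q6):
        (q1 \to q6): β-rule — branch into \lnot q1  //  q6.
          branch 1.1.1 (add \lnot q1):
            (q3 \to q5): β-rule — branch into \lnot q3  //  q5.
              branch 1.1.1.1 (add \lnot q3):
                × closes — contains both q3 and \lnot q3.
              branch 1.1.1.2 (add q5):
                × closes — contains both q5 and \lnot q5.
          branch 1.1.2 (add q6):
            (q3 \to q5): β-rule — branch into \lnot q3  //  q5.
              branch 1.1.2.1 (add \lnot q3):
                × closes — contains both q3 and \lnot q3.
              branch 1.1.2.2 (add q5):
                × closes — contains both q5 and \lnot q5.
      branch 1.2 (add q5):
        × closes — contains both q5 and \lnot q5.
  branch 2 (add ((q1 \to q6) \to \lnot q6)):
    (\lnot q6 \to q5): β-rule — branch into \lnot \lnot q6  //  q5.
      branch 2.1 (add \lnot \lnot q6):
        (q1 \to q6): β-rule — branch into \lnot q1  //  q6.
          branch 2.1.1 (add \lnot q1):
            ((q1 \to q6) \to \lnot q6): β-rule — branch into \lnot (q1 \to q6)  //  \lnot q6.
              branch 2.1.1.1 (add \lnot (q1 \to q6)):
                \lnot (q1 \to q6): α-rule — add q1, \lnot q6.
                × closes — contains both q1 and \lnot q1.
              branch 2.1.1.2 (add \lnot q6):
                × closes — contains both q6 and \lnot q6.
          branch 2.1.2 (add q6):
            ((q1 \to q6) \to \lnot q6): β-rule — branch into \lnot (q1 \to q6)  //  \lnot q6.
              branch 2.1.2.1 (add \lnot (q1 \to q6)):
                \lnot (q1 \to q6): α-rule — add q1, \lnot q6.
                × closes — contains both q6 and \lnot q6.
              branch 2.1.2.2 (add \lnot q6):
                × closes — contains both q6 and \lnot q6.
      branch 2.2 (add q5):
        × closes — contains both q5 and \lnot q5.
All 10 branches close.
Every branch closed; the formula is unsatisfiable.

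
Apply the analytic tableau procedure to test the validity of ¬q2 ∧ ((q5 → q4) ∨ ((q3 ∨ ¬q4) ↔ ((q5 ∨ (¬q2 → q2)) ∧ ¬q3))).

Assume the negation and expand:
Initial set: {¬(¬q2 ∧ ((q5 → q4) ∨ ((q3 ∨ ¬q4) ↔ ((q5 ∨ (¬q2 → q2)) ∧ ¬q3))))}.
¬(¬q2 ∧ ((q5 → q4) ∨ ((q3 ∨ ¬q4) ↔ ((q5 ∨ (¬q2 → q2)) ∧ ¬q3)))): β-rule — branch into ¬¬q2  //  ¬((q5 → q4) ∨ ((q3 ∨ ¬q4) ↔ ((q5 ∨ (¬q2 → q2)) ∧ ¬q3))).
  branch 1 (add ¬¬q2):
    ○ open, literals {q2=true}.
  branch 2 (add ¬((q5 → q4) ∨ ((q3 ∨ ¬q4) ↔ ((q5 ∨ (¬q2 → q2)) ∧ ¬q3)))):
    ¬((q5 → q4) ∨ ((q3 ∨ ¬q4) ↔ ((q5 ∨ (¬q2 → q2)) ∧ ¬q3))): α-rule — add ¬(q5 → q4), ¬((q3 ∨ ¬q4) ↔ ((q5 ∨ (¬q2 → q2)) ∧ ¬q3)).
    ¬(q5 → q4): α-rule — add q5, ¬q4.
    ¬((q3 ∨ ¬q4) ↔ ((q5 ∨ (¬q2 → q2)) ∧ ¬q3)): β-rule — branch into (q3 ∨ ¬q4), ¬((q5 ∨ (¬q2 → q2)) ∧ ¬q3)  //  ¬(q3 ∨ ¬q4), ((q5 ∨ (¬q2 → q2)) ∧ ¬q3).
      branch 2.1 (add (q3 ∨ ¬q4), ¬((q5 ∨ (¬q2 → q2)) ∧ ¬q3)):
        (q3 ∨ ¬q4): β-rule — branch into q3  //  ¬q4.
          branch 2.1.1 (add q3):
            ¬((q5 ∨ (¬q2 → q2)) ∧ ¬q3): β-rule — branch into ¬(q5 ∨ (¬q2 → q2))  //  ¬¬q3.
              branch 2.1.1.1 (add ¬(q5 ∨ (¬q2 → q2))):
                ¬(q5 ∨ (¬q2 → q2)): α-rule — add ¬q5, ¬(¬q2 → q2).
                × closes — contains both q5 and ¬q5.
              branch 2.1.1.2 (add ¬¬q3):
                ○ open, literals {q3=true, q4=false, q5=true}.
          branch 2.1.2 (add ¬q4):
            ¬((q5 ∨ (¬q2 → q2)) ∧ ¬q3): β-rule — branch into ¬(q5 ∨ (¬q2 → q2))  //  ¬¬q3.
              branch 2.1.2.1 (add ¬(q5 ∨ (¬q2 → q2))):
                ¬(q5 ∨ (¬q2 → q2)): α-rule — add ¬q5, ¬(¬q2 → q2).
                × closes — contains both q5 and ¬q5.
              branch 2.1.2.2 (add ¬¬q3):
                ○ open, literals {q3=true, q4=false, q5=true}.
      branch 2.2 (add ¬(q3 ∨ ¬q4), ((q5 ∨ (¬q2 → q2)) ∧ ¬q3)):
        ¬(q3 ∨ ¬q4): α-rule — add ¬q3, ¬¬q4.
        × closes — contains both q4 and ¬q4.
3 branches closed, 3 open.
An open branch gives a countermodel: q2=true (unmentioned atoms arbitrary); under it the original formula is false.

Not valid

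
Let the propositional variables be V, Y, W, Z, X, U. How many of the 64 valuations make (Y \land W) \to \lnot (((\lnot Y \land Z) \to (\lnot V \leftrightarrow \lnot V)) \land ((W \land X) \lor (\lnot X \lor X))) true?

48

Initial set: {((Y \land W) \to \lnot (((\lnot Y \land Z) \to (\lnot V \leftrightarrow \lnot V)) \land ((W \land X) \lor (\lnot X \lor X))))}.
((Y \land W) \to \lnot (((\lnot Y \land Z) \to (\lnot V \leftrightarrow \lnot V)) \land ((W \land X) \lor (\lnot X \lor X)))): β-rule — branch into \lnot (Y \land W)  //  \lnot (((\lnot Y \land Z) \to (\lnot V \leftrightarrow \lnot V)) \land ((W \land X) \lor (\lnot X \lor X))).
  branch 1 (add \lnot (Y \land W)):
    \lnot (Y \land W): β-rule — branch into \lnot Y  //  \lnot W.
      branch 1.1 (add \lnot Y):
        ○ open, literals {Y=F}.
      branch 1.2 (add \lnot W):
        ○ open, literals {W=F}.
  branch 2 (add \lnot (((\lnot Y \land Z) \to (\lnot V \leftrightarrow \lnot V)) \land ((W \land X) \lor (\lnot X \lor X)))):
    \lnot (((\lnot Y \land Z) \to (\lnot V \leftrightarrow \lnot V)) \land ((W \land X) \lor (\lnot X \lor X))): β-rule — branch into \lnot ((\lnot Y \land Z) \to (\lnot V \leftrightarrow \lnot V))  //  \lnot ((W \land X) \lor (\lnot X \lor X)).
      branch 2.1 (add \lnot ((\lnot Y \land Z) \to (\lnot V \leftrightarrow \lnot V))):
        \lnot ((\lnot Y \land Z) \to (\lnot V \leftrightarrow \lnot V)): α-rule — add (\lnot Y \land Z), \lnot (\lnot V \leftrightarrow \lnot V).
        (\lnot Y \land Z): α-rule — add \lnot Y, Z.
        \lnot (\lnot V \leftrightarrow \lnot V): β-rule — branch into \lnot V, \lnot \lnot V  //  \lnot \lnot V, \lnot V.
          branch 2.1.1 (add \lnot V, \lnot \lnot V):
            × closes — contains both V and \lnot V.
          branch 2.1.2 (add \lnot \lnot V, \lnot V):
            × closes — contains both V and \lnot V.
      branch 2.2 (add \lnot ((W \land X) \lor (\lnot X \lor X))):
        \lnot ((W \land X) \lor (\lnot X \lor X)): α-rule — add \lnot (W \land X), \lnot (\lnot X \lor X).
        \lnot (\lnot X \lor X): α-rule — add \lnot \lnot X, \lnot X.
        × closes — contains both X and \lnot X.
3 branches closed, 2 open.
Each open branch fixes some atoms; the unmentioned ones are free. Counting distinct full assignments: branch {Y=F} (V, W, Z, X, U) contributes 32 new; branch {W=F} (V, Y, Z, X, U) contributes 16 new. Total: 48.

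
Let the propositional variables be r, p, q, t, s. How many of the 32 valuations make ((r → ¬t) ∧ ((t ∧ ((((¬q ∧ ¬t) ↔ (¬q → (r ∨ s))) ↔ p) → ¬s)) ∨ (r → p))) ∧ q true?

Initial set: {(((r → ¬t) ∧ ((t ∧ ((((¬q ∧ ¬t) ↔ (¬q → (r ∨ s))) ↔ p) → ¬s)) ∨ (r → p))) ∧ q)}.
(((r → ¬t) ∧ ((t ∧ ((((¬q ∧ ¬t) ↔ (¬q → (r ∨ s))) ↔ p) → ¬s)) ∨ (r → p))) ∧ q): α-rule — add ((r → ¬t) ∧ ((t ∧ ((((¬q ∧ ¬t) ↔ (¬q → (r ∨ s))) ↔ p) → ¬s)) ∨ (r → p))), q.
((r → ¬t) ∧ ((t ∧ ((((¬q ∧ ¬t) ↔ (¬q → (r ∨ s))) ↔ p) → ¬s)) ∨ (r → p))): α-rule — add (r → ¬t), ((t ∧ ((((¬q ∧ ¬t) ↔ (¬q → (r ∨ s))) ↔ p) → ¬s)) ∨ (r → p)).
(r → ¬t): β-rule — branch into ¬r  //  ¬t.
  branch 1 (add ¬r):
    ((t ∧ ((((¬q ∧ ¬t) ↔ (¬q → (r ∨ s))) ↔ p) → ¬s)) ∨ (r → p)): β-rule — branch into (t ∧ ((((¬q ∧ ¬t) ↔ (¬q → (r ∨ s))) ↔ p) → ¬s))  //  (r → p).
      branch 1.1 (add (t ∧ ((((¬q ∧ ¬t) ↔ (¬q → (r ∨ s))) ↔ p) → ¬s))):
        (t ∧ ((((¬q ∧ ¬t) ↔ (¬q → (r ∨ s))) ↔ p) → ¬s)): α-rule — add t, ((((¬q ∧ ¬t) ↔ (¬q → (r ∨ s))) ↔ p) → ¬s).
        ((((¬q ∧ ¬t) ↔ (¬q → (r ∨ s))) ↔ p) → ¬s): β-rule — branch into ¬(((¬q ∧ ¬t) ↔ (¬q → (r ∨ s))) ↔ p)  //  ¬s.
          branch 1.1.1 (add ¬(((¬q ∧ ¬t) ↔ (¬q → (r ∨ s))) ↔ p)):
            ¬(((¬q ∧ ¬t) ↔ (¬q → (r ∨ s))) ↔ p): β-rule — branch into ((¬q ∧ ¬t) ↔ (¬q → (r ∨ s))), ¬p  //  ¬((¬q ∧ ¬t) ↔ (¬q → (r ∨ s))), p.
              branch 1.1.1.1 (add ((¬q ∧ ¬t) ↔ (¬q → (r ∨ s))), ¬p):
                ((¬q ∧ ¬t) ↔ (¬q → (r ∨ s))): β-rule — branch into (¬q ∧ ¬t), (¬q → (r ∨ s))  //  ¬(¬q ∧ ¬t), ¬(¬q → (r ∨ s)).
                  branch 1.1.1.1.1 (add (¬q ∧ ¬t), (¬q → (r ∨ s))):
                    (¬q ∧ ¬t): α-rule — add ¬q, ¬t.
                    × closes — contains both q and ¬q.
                  branch 1.1.1.1.2 (add ¬(¬q ∧ ¬t), ¬(¬q → (r ∨ s))):
                    ¬(¬q → (r ∨ s)): α-rule — add ¬q, ¬(r ∨ s).
                    × closes — contains both q and ¬q.
              branch 1.1.1.2 (add ¬((¬q ∧ ¬t) ↔ (¬q → (r ∨ s))), p):
                ¬((¬q ∧ ¬t) ↔ (¬q → (r ∨ s))): β-rule — branch into (¬q ∧ ¬t), ¬(¬q → (r ∨ s))  //  ¬(¬q ∧ ¬t), (¬q → (r ∨ s)).
                  branch 1.1.1.2.1 (add (¬q ∧ ¬t), ¬(¬q → (r ∨ s))):
                    (¬q ∧ ¬t): α-rule — add ¬q, ¬t.
                    × closes — contains both q and ¬q.
                  branch 1.1.1.2.2 (add ¬(¬q ∧ ¬t), (¬q → (r ∨ s))):
                    ¬(¬q ∧ ¬t): β-rule — branch into ¬¬q  //  ¬¬t.
                      branch 1.1.1.2.2.1 (add ¬¬q):
                        (¬q → (r ∨ s)): β-rule — branch into ¬¬q  //  (r ∨ s).
                          branch 1.1.1.2.2.1.1 (add ¬¬q):
                            ○ open, literals {p=true, q=true, r=false, t=true}.
                          branch 1.1.1.2.2.1.2 (add (r ∨ s)):
                            (r ∨ s): β-rule — branch into r  //  s.
                              branch 1.1.1.2.2.1.2.1 (add r):
                                × closes — contains both r and ¬r.
                              branch 1.1.1.2.2.1.2.2 (add s):
                                ○ open, literals {p=true, q=true, r=false, s=true, t=true}.
                      branch 1.1.1.2.2.2 (add ¬¬t):
                        (¬q → (r ∨ s)): β-rule — branch into ¬¬q  //  (r ∨ s).
                          branch 1.1.1.2.2.2.1 (add ¬¬q):
                            ○ open, literals {p=true, q=true, r=false, t=true}.
                          branch 1.1.1.2.2.2.2 (add (r ∨ s)):
                            (r ∨ s): β-rule — branch into r  //  s.
                              branch 1.1.1.2.2.2.2.1 (add r):
                                × closes — contains both r and ¬r.
                              branch 1.1.1.2.2.2.2.2 (add s):
                                ○ open, literals {p=true, q=true, r=false, s=true, t=true}.
          branch 1.1.2 (add ¬s):
            ○ open, literals {q=true, r=false, s=false, t=true}.
      branch 1.2 (add (r → p)):
        (r → p): β-rule — branch into ¬r  //  p.
          branch 1.2.1 (add ¬r):
            ○ open, literals {q=true, r=false}.
          branch 1.2.2 (add p):
            ○ open, literals {p=true, q=true, r=false}.
  branch 2 (add ¬t):
    ((t ∧ ((((¬q ∧ ¬t) ↔ (¬q → (r ∨ s))) ↔ p) → ¬s)) ∨ (r → p)): β-rule — branch into (t ∧ ((((¬q ∧ ¬t) ↔ (¬q → (r ∨ s))) ↔ p) → ¬s))  //  (r → p).
      branch 2.1 (add (t ∧ ((((¬q ∧ ¬t) ↔ (¬q → (r ∨ s))) ↔ p) → ¬s))):
        (t ∧ ((((¬q ∧ ¬t) ↔ (¬q → (r ∨ s))) ↔ p) → ¬s)): α-rule — add t, ((((¬q ∧ ¬t) ↔ (¬q → (r ∨ s))) ↔ p) → ¬s).
        × closes — contains both t and ¬t.
      branch 2.2 (add (r → p)):
        (r → p): β-rule — branch into ¬r  //  p.
          branch 2.2.1 (add ¬r):
            ○ open, literals {q=true, r=false, t=false}.
          branch 2.2.2 (add p):
            ○ open, literals {p=true, q=true, t=false}.
6 branches closed, 9 open.
Each open branch fixes some atoms; the unmentioned ones are free. Counting distinct full assignments: branch {p=true, q=true, r=false, t=true} (s) contributes 2 new; branch {p=true, q=true, r=false, s=true, t=true} (none free) contributes 0 new; branch {p=true, q=true, r=false, t=true} (s) contributes 0 new; branch {p=true, q=true, r=false, s=true, t=true} (none free) contributes 0 new; branch {q=true, r=false, s=false, t=true} (p) contributes 1 new; branch {q=true, r=false} (p, t, s) contributes 5 new; branch {p=true, q=true, r=false} (t, s) contributes 0 new; branch {q=true, r=false, t=false} (p, s) contributes 0 new; branch {p=true, q=true, t=false} (r, s) contributes 2 new. Total: 10.

10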